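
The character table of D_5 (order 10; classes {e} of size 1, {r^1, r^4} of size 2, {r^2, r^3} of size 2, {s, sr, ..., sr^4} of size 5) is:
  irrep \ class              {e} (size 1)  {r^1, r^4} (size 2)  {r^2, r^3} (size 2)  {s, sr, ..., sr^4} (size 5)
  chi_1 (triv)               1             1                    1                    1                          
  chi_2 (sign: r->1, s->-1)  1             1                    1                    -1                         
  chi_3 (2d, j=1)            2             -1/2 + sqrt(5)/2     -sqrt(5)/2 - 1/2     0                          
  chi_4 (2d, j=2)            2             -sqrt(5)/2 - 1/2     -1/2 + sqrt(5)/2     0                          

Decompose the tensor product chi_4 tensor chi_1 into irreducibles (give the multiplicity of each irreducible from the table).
chi_4 tensor chi_1 = chi_4 (all other irreducibles have multiplicity 0).

Justification: The character of a tensor product is the pointwise product (chi_4 * chi_1)(C) = chi_4(C) * chi_1(C):
  {e}: (2)*(1), {r^1, r^4}: (-sqrt(5)/2 - 1/2)*(1), {r^2, r^3}: (-1/2 + sqrt(5)/2)*(1), {s, sr, ..., sr^4}: (0)*(1)
so (chi_4 * chi_1) takes values
  {e} -> 2, {r^1, r^4} -> -sqrt(5)/2 - 1/2, {r^2, r^3} -> -1/2 + sqrt(5)/2, {s, sr, ..., sr^4} -> 0.
Now take the inner product of this character with each irreducible chi from the table, <chi_4*chi_1, chi> = (1/10) sum_C |C| (chi_4*chi_1)(C) conj(chi(C)):
  <chi_4*chi_1, chi_1> = (1/10)[1*(2)*conj(1) + 2*(-sqrt(5)/2 - 1/2)*conj(1) + 2*(-1/2 + sqrt(5)/2)*conj(1) + 5*(0)*conj(1)]
      = (1/10)[(2) + (-sqrt(5) - 1) + (-1 + sqrt(5)) + (0)] = 0/10 = 0
  <chi_4*chi_1, chi_2> = (1/10)[1*(2)*conj(1) + 2*(-sqrt(5)/2 - 1/2)*conj(1) + 2*(-1/2 + sqrt(5)/2)*conj(1) + 5*(0)*conj(-1)]
      = (1/10)[(2) + (-sqrt(5) - 1) + (-1 + sqrt(5)) + (0)] = 0/10 = 0
  <chi_4*chi_1, chi_3> = (1/10)[1*(2)*conj(2) + 2*(-sqrt(5)/2 - 1/2)*conj(-1/2 + sqrt(5)/2) + 2*(-1/2 + sqrt(5)/2)*conj(-sqrt(5)/2 - 1/2) + 5*(0)*conj(0)]
      = (1/10)[(4) + (-2) + (-2) + (0)] = 0/10 = 0
  <chi_4*chi_1, chi_4> = (1/10)[1*(2)*conj(2) + 2*(-sqrt(5)/2 - 1/2)*conj(-sqrt(5)/2 - 1/2) + 2*(-1/2 + sqrt(5)/2)*conj(-1/2 + sqrt(5)/2) + 5*(0)*conj(0)]
      = (1/10)[(4) + (sqrt(5) + 3) + (3 - sqrt(5)) + (0)] = 10/10 = 1
Hence the multiplicities are chi_4: 1. Dimension check: dim(chi_4)*dim(chi_1) = 2*1 = 2 and sum (mult * dim) = 1*2 = 2.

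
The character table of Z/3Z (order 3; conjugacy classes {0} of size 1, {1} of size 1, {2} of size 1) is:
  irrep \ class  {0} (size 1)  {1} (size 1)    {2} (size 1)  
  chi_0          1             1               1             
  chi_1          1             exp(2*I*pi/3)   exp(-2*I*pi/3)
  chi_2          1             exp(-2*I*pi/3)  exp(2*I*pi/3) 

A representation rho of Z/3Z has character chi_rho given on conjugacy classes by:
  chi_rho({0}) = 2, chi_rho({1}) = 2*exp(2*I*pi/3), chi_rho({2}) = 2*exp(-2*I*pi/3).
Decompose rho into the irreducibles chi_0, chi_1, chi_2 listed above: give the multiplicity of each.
Multiplicities: chi_0: 0, chi_1: 2, chi_2: 0.

Why: Use <chi_rho, chi> = (1/|G|) sum_C |C| * chi_rho(C) * conj(chi(C)) with |G| = 3 for each irreducible chi in the table:
  <chi_rho, chi_0> = (1/3)[1*(2)*conj(1) + 1*(2*exp(2*I*pi/3))*conj(1) + 1*(2*exp(-2*I*pi/3))*conj(1)]
      = (1/3)[(2) + (2*exp(2*I*pi/3)) + (2*exp(-2*I*pi/3))] = 0/3 = 0
  <chi_rho, chi_1> = (1/3)[1*(2)*conj(1) + 1*(2*exp(2*I*pi/3))*conj(exp(2*I*pi/3)) + 1*(2*exp(-2*I*pi/3))*conj(exp(-2*I*pi/3))]
      = (1/3)[(2) + (2) + (2)] = 6/3 = 2
  <chi_rho, chi_2> = (1/3)[1*(2)*conj(1) + 1*(2*exp(2*I*pi/3))*conj(exp(-2*I*pi/3)) + 1*(2*exp(-2*I*pi/3))*conj(exp(2*I*pi/3))]
      = (1/3)[(2) + (2*exp(-2*I*pi/3)) + (2*exp(2*I*pi/3))] = 0/3 = 0
(Exp terms are combined using exp(i*s)*conj(exp(i*t)) = exp(i*(s-t)), and sums of them are collapsed using the identity that for every m > 1 the m distinct m-th roots of unity sum to 0, e.g. 1 + exp(2*I*pi/3) + exp(-2*I*pi/3) = 0.)
Dimension check: dim(rho) = sum (mult * dim) = 0*1 + 2*1 + 0*1 = 2 = chi_rho(e) = 2.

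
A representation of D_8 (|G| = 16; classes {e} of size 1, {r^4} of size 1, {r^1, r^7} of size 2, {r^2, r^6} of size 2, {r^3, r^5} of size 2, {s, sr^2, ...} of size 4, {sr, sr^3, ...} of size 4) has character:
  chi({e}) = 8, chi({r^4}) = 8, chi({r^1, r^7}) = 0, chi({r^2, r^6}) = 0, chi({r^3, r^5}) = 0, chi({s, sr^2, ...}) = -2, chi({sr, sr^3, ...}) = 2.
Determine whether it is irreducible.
Not irreducible (reducible): <chi, chi> = 10 > 1.

Why: <chi, chi> = (1/|G|) sum_C |C| * |chi(C)|^2 = (1/16)[1*|8|^2 + 1*|8|^2 + 2*|0|^2 + 2*|0|^2 + 2*|0|^2 + 4*|-2|^2 + 4*|2|^2]
  = (1/16)[(64) + (64) + (0) + (0) + (0) + (16) + (16)] = 160/16 = 10.
A character is irreducible iff <chi, chi> = 1, so this representation is reducible.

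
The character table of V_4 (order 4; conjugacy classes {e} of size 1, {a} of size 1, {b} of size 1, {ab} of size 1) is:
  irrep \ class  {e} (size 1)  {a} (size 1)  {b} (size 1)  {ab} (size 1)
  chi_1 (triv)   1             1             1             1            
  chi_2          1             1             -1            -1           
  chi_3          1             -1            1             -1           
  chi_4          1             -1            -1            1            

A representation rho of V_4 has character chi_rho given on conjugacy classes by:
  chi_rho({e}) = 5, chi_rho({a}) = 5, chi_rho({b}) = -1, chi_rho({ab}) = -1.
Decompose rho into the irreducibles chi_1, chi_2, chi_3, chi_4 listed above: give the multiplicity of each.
Multiplicities: chi_1: 2, chi_2: 3, chi_3: 0, chi_4: 0.

Explanation: Use <chi_rho, chi> = (1/|G|) sum_C |C| * chi_rho(C) * conj(chi(C)) with |G| = 4 for each irreducible chi in the table:
  <chi_rho, chi_1> = (1/4)[1*(5)*conj(1) + 1*(5)*conj(1) + 1*(-1)*conj(1) + 1*(-1)*conj(1)]
      = (1/4)[(5) + (5) + (-1) + (-1)] = 8/4 = 2
  <chi_rho, chi_2> = (1/4)[1*(5)*conj(1) + 1*(5)*conj(1) + 1*(-1)*conj(-1) + 1*(-1)*conj(-1)]
      = (1/4)[(5) + (5) + (1) + (1)] = 12/4 = 3
  <chi_rho, chi_3> = (1/4)[1*(5)*conj(1) + 1*(5)*conj(-1) + 1*(-1)*conj(1) + 1*(-1)*conj(-1)]
      = (1/4)[(5) + (-5) + (-1) + (1)] = 0/4 = 0
  <chi_rho, chi_4> = (1/4)[1*(5)*conj(1) + 1*(5)*conj(-1) + 1*(-1)*conj(-1) + 1*(-1)*conj(1)]
      = (1/4)[(5) + (-5) + (1) + (-1)] = 0/4 = 0
Dimension check: dim(rho) = sum (mult * dim) = 2*1 + 3*1 + 0*1 + 0*1 = 5 = chi_rho(e) = 5.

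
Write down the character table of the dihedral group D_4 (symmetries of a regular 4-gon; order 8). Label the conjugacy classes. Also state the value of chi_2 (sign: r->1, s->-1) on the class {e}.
Conjugacy classes: {e} of size 1, {r^2} of size 1, {r^1, r^3} of size 2, {s, sr^2, ...} of size 2, {sr, sr^3, ...} of size 2.
Character table:
  irrep \ class              {e} (size 1)  {r^2} (size 1)  {r^1, r^3} (size 2)  {s, sr^2, ...} (size 2)  {sr, sr^3, ...} (size 2)
  chi_1 (triv)               1             1               1                    1                        1                       
  chi_2 (sign: r->1, s->-1)  1             1               1                    -1                       -1                      
  chi_3 (r->-1, s->1)        1             1               -1                   1                        -1                      
  chi_4 (r->-1, s->-1)       1             1               -1                   -1                       1                       
  chi_5 (2d, j=1)            2             -2              0                    0                        0                       

Spot check: chi_2 (sign: r->1, s->-1) on {e} = 1.

Working: D_4 has order 2*4 = 8 with 5 conjugacy classes, hence 5 irreducibles. Sum of squared dims 1 + 1 + 1 + 1 + 4 = 8 = |G|. Linear characters come from the abelianisation; the 2-dimensional irreps have character r^k -> 2*cos(2*pi*j*k/4), reflections -> 0.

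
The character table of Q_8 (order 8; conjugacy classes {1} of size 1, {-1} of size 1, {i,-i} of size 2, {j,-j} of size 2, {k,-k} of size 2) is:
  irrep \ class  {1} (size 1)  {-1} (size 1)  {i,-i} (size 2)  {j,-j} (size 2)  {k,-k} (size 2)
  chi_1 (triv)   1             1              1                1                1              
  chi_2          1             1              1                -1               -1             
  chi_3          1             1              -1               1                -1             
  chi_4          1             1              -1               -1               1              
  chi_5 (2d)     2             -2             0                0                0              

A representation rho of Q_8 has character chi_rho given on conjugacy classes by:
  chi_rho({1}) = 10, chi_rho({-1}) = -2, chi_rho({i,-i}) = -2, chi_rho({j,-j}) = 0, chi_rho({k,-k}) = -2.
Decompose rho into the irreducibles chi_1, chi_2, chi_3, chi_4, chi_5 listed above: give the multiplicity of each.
Multiplicities: chi_1: 0, chi_2: 1, chi_3: 2, chi_4: 1, chi_5: 3.

Argument: Use <chi_rho, chi> = (1/|G|) sum_C |C| * chi_rho(C) * conj(chi(C)) with |G| = 8 for each irreducible chi in the table:
  <chi_rho, chi_1> = (1/8)[1*(10)*conj(1) + 1*(-2)*conj(1) + 2*(-2)*conj(1) + 2*(0)*conj(1) + 2*(-2)*conj(1)]
      = (1/8)[(10) + (-2) + (-4) + (0) + (-4)] = 0/8 = 0
  <chi_rho, chi_2> = (1/8)[1*(10)*conj(1) + 1*(-2)*conj(1) + 2*(-2)*conj(1) + 2*(0)*conj(-1) + 2*(-2)*conj(-1)]
      = (1/8)[(10) + (-2) + (-4) + (0) + (4)] = 8/8 = 1
  <chi_rho, chi_3> = (1/8)[1*(10)*conj(1) + 1*(-2)*conj(1) + 2*(-2)*conj(-1) + 2*(0)*conj(1) + 2*(-2)*conj(-1)]
      = (1/8)[(10) + (-2) + (4) + (0) + (4)] = 16/8 = 2
  <chi_rho, chi_4> = (1/8)[1*(10)*conj(1) + 1*(-2)*conj(1) + 2*(-2)*conj(-1) + 2*(0)*conj(-1) + 2*(-2)*conj(1)]
      = (1/8)[(10) + (-2) + (4) + (0) + (-4)] = 8/8 = 1
  <chi_rho, chi_5> = (1/8)[1*(10)*conj(2) + 1*(-2)*conj(-2) + 2*(-2)*conj(0) + 2*(0)*conj(0) + 2*(-2)*conj(0)]
      = (1/8)[(20) + (4) + (0) + (0) + (0)] = 24/8 = 3
Dimension check: dim(rho) = sum (mult * dim) = 0*1 + 1*1 + 2*1 + 1*1 + 3*2 = 10 = chi_rho(e) = 10.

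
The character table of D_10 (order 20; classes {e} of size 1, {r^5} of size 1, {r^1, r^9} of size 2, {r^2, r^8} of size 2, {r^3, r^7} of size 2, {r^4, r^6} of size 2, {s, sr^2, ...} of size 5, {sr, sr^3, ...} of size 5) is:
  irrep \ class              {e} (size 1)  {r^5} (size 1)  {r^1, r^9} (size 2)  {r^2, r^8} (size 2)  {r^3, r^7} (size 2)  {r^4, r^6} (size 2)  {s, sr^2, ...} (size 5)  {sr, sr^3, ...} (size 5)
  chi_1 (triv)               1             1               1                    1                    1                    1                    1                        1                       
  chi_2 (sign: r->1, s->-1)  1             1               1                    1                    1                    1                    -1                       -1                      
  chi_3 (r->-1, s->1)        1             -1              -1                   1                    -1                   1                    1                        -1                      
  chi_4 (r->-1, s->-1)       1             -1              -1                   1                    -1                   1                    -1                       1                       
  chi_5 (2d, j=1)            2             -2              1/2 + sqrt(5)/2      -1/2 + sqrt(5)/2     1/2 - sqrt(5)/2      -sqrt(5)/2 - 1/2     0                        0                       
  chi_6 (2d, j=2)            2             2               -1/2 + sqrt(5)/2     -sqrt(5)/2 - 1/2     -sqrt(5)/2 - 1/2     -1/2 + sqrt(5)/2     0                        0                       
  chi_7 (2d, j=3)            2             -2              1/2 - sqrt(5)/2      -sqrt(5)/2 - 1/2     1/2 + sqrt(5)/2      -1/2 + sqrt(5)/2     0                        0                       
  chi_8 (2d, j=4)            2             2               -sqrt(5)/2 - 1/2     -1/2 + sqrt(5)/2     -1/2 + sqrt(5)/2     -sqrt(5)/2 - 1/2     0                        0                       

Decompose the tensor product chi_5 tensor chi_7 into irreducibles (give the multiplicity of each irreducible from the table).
chi_5 tensor chi_7 = chi_6 + chi_8 (all other irreducibles have multiplicity 0).

Working: The character of a tensor product is the pointwise product (chi_5 * chi_7)(C) = chi_5(C) * chi_7(C):
  {e}: (2)*(2), {r^5}: (-2)*(-2), {r^1, r^9}: (1/2 + sqrt(5)/2)*(1/2 - sqrt(5)/2), {r^2, r^8}: (-1/2 + sqrt(5)/2)*(-sqrt(5)/2 - 1/2), {r^3, r^7}: (1/2 - sqrt(5)/2)*(1/2 + sqrt(5)/2), {r^4, r^6}: (-sqrt(5)/2 - 1/2)*(-1/2 + sqrt(5)/2), {s, sr^2, ...}: (0)*(0), {sr, sr^3, ...}: (0)*(0)
so (chi_5 * chi_7) takes values
  {e} -> 4, {r^5} -> 4, {r^1, r^9} -> -1, {r^2, r^8} -> -1, {r^3, r^7} -> -1, {r^4, r^6} -> -1, {s, sr^2, ...} -> 0, {sr, sr^3, ...} -> 0.
Now take the inner product of this character with each irreducible chi from the table, <chi_5*chi_7, chi> = (1/20) sum_C |C| (chi_5*chi_7)(C) conj(chi(C)):
  <chi_5*chi_7, chi_1> = (1/20)[1*(4)*conj(1) + 1*(4)*conj(1) + 2*(-1)*conj(1) + 2*(-1)*conj(1) + 2*(-1)*conj(1) + 2*(-1)*conj(1) + 5*(0)*conj(1) + 5*(0)*conj(1)]
      = (1/20)[(4) + (4) + (-2) + (-2) + (-2) + (-2) + (0) + (0)] = 0/20 = 0
  <chi_5*chi_7, chi_2> = (1/20)[1*(4)*conj(1) + 1*(4)*conj(1) + 2*(-1)*conj(1) + 2*(-1)*conj(1) + 2*(-1)*conj(1) + 2*(-1)*conj(1) + 5*(0)*conj(-1) + 5*(0)*conj(-1)]
      = (1/20)[(4) + (4) + (-2) + (-2) + (-2) + (-2) + (0) + (0)] = 0/20 = 0
  <chi_5*chi_7, chi_3> = (1/20)[1*(4)*conj(1) + 1*(4)*conj(-1) + 2*(-1)*conj(-1) + 2*(-1)*conj(1) + 2*(-1)*conj(-1) + 2*(-1)*conj(1) + 5*(0)*conj(1) + 5*(0)*conj(-1)]
      = (1/20)[(4) + (-4) + (2) + (-2) + (2) + (-2) + (0) + (0)] = 0/20 = 0
  <chi_5*chi_7, chi_4> = (1/20)[1*(4)*conj(1) + 1*(4)*conj(-1) + 2*(-1)*conj(-1) + 2*(-1)*conj(1) + 2*(-1)*conj(-1) + 2*(-1)*conj(1) + 5*(0)*conj(-1) + 5*(0)*conj(1)]
      = (1/20)[(4) + (-4) + (2) + (-2) + (2) + (-2) + (0) + (0)] = 0/20 = 0
  <chi_5*chi_7, chi_5> = (1/20)[1*(4)*conj(2) + 1*(4)*conj(-2) + 2*(-1)*conj(1/2 + sqrt(5)/2) + 2*(-1)*conj(-1/2 + sqrt(5)/2) + 2*(-1)*conj(1/2 - sqrt(5)/2) + 2*(-1)*conj(-sqrt(5)/2 - 1/2) + 5*(0)*conj(0) + 5*(0)*conj(0)]
      = (1/20)[(8) + (-8) + (-sqrt(5) - 1) + (1 - sqrt(5)) + (-1 + sqrt(5)) + (1 + sqrt(5)) + (0) + (0)] = 0/20 = 0
  <chi_5*chi_7, chi_6> = (1/20)[1*(4)*conj(2) + 1*(4)*conj(2) + 2*(-1)*conj(-1/2 + sqrt(5)/2) + 2*(-1)*conj(-sqrt(5)/2 - 1/2) + 2*(-1)*conj(-sqrt(5)/2 - 1/2) + 2*(-1)*conj(-1/2 + sqrt(5)/2) + 5*(0)*conj(0) + 5*(0)*conj(0)]
      = (1/20)[(8) + (8) + (1 - sqrt(5)) + (1 + sqrt(5)) + (1 + sqrt(5)) + (1 - sqrt(5)) + (0) + (0)] = 20/20 = 1
  <chi_5*chi_7, chi_7> = (1/20)[1*(4)*conj(2) + 1*(4)*conj(-2) + 2*(-1)*conj(1/2 - sqrt(5)/2) + 2*(-1)*conj(-sqrt(5)/2 - 1/2) + 2*(-1)*conj(1/2 + sqrt(5)/2) + 2*(-1)*conj(-1/2 + sqrt(5)/2) + 5*(0)*conj(0) + 5*(0)*conj(0)]
      = (1/20)[(8) + (-8) + (-1 + sqrt(5)) + (1 + sqrt(5)) + (-sqrt(5) - 1) + (1 - sqrt(5)) + (0) + (0)] = 0/20 = 0
  <chi_5*chi_7, chi_8> = (1/20)[1*(4)*conj(2) + 1*(4)*conj(2) + 2*(-1)*conj(-sqrt(5)/2 - 1/2) + 2*(-1)*conj(-1/2 + sqrt(5)/2) + 2*(-1)*conj(-1/2 + sqrt(5)/2) + 2*(-1)*conj(-sqrt(5)/2 - 1/2) + 5*(0)*conj(0) + 5*(0)*conj(0)]
      = (1/20)[(8) + (8) + (1 + sqrt(5)) + (1 - sqrt(5)) + (1 - sqrt(5)) + (1 + sqrt(5)) + (0) + (0)] = 20/20 = 1
Hence the multiplicities are chi_6: 1, chi_8: 1. Dimension check: dim(chi_5)*dim(chi_7) = 2*2 = 4 and sum (mult * dim) = 1*2 + 1*2 = 4.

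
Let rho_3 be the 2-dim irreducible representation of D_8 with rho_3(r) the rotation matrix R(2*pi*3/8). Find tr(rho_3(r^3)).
chi_{rho_3}(r^3) = 2*cos(2*pi*3*3/8) = sqrt(2)

Details: rho_3(r^3) is rotation by angle 2*pi*3*3/8, whose trace is 2*cos(2*pi*3*3/8) = sqrt(2).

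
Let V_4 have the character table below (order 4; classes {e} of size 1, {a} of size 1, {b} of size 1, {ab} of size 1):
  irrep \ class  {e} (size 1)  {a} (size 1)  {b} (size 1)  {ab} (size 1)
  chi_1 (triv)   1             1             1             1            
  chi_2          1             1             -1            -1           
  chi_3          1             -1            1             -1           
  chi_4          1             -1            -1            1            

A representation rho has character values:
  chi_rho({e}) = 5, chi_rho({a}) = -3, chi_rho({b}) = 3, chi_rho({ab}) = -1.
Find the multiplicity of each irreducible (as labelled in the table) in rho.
Multiplicities: chi_1: 1, chi_2: 0, chi_3: 3, chi_4: 1.

Details: Use <chi_rho, chi> = (1/|G|) sum_C |C| * chi_rho(C) * conj(chi(C)) with |G| = 4 for each irreducible chi in the table:
  <chi_rho, chi_1> = (1/4)[1*(5)*conj(1) + 1*(-3)*conj(1) + 1*(3)*conj(1) + 1*(-1)*conj(1)]
      = (1/4)[(5) + (-3) + (3) + (-1)] = 4/4 = 1
  <chi_rho, chi_2> = (1/4)[1*(5)*conj(1) + 1*(-3)*conj(1) + 1*(3)*conj(-1) + 1*(-1)*conj(-1)]
      = (1/4)[(5) + (-3) + (-3) + (1)] = 0/4 = 0
  <chi_rho, chi_3> = (1/4)[1*(5)*conj(1) + 1*(-3)*conj(-1) + 1*(3)*conj(1) + 1*(-1)*conj(-1)]
      = (1/4)[(5) + (3) + (3) + (1)] = 12/4 = 3
  <chi_rho, chi_4> = (1/4)[1*(5)*conj(1) + 1*(-3)*conj(-1) + 1*(3)*conj(-1) + 1*(-1)*conj(1)]
      = (1/4)[(5) + (3) + (-3) + (-1)] = 4/4 = 1
Dimension check: dim(rho) = sum (mult * dim) = 1*1 + 0*1 + 3*1 + 1*1 = 5 = chi_rho(e) = 5.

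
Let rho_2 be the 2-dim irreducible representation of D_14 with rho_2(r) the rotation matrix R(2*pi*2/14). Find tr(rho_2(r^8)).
chi_{rho_2}(r^8) = 2*cos(2*pi*2*8/14) = 2*cos(16*pi/7)

Proof sketch: rho_2(r^8) is rotation by angle 2*pi*2*8/14, whose trace is 2*cos(2*pi*2*8/14) = 2*cos(16*pi/7).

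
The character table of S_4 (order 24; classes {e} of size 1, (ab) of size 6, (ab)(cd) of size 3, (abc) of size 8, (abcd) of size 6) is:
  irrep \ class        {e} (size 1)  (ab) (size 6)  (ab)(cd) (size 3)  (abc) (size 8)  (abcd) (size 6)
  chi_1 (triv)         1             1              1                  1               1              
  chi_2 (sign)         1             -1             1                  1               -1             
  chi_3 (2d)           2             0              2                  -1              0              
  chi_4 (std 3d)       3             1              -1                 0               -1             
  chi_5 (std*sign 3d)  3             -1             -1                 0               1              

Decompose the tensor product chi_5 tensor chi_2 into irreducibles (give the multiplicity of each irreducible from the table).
chi_5 tensor chi_2 = chi_4 (all other irreducibles have multiplicity 0).

Working: The character of a tensor product is the pointwise product (chi_5 * chi_2)(C) = chi_5(C) * chi_2(C):
  {e}: (3)*(1), (ab): (-1)*(-1), (ab)(cd): (-1)*(1), (abc): (0)*(1), (abcd): (1)*(-1)
so (chi_5 * chi_2) takes values
  {e} -> 3, (ab) -> 1, (ab)(cd) -> -1, (abc) -> 0, (abcd) -> -1.
Now take the inner product of this character with each irreducible chi from the table, <chi_5*chi_2, chi> = (1/24) sum_C |C| (chi_5*chi_2)(C) conj(chi(C)):
  <chi_5*chi_2, chi_1> = (1/24)[1*(3)*conj(1) + 6*(1)*conj(1) + 3*(-1)*conj(1) + 8*(0)*conj(1) + 6*(-1)*conj(1)]
      = (1/24)[(3) + (6) + (-3) + (0) + (-6)] = 0/24 = 0
  <chi_5*chi_2, chi_2> = (1/24)[1*(3)*conj(1) + 6*(1)*conj(-1) + 3*(-1)*conj(1) + 8*(0)*conj(1) + 6*(-1)*conj(-1)]
      = (1/24)[(3) + (-6) + (-3) + (0) + (6)] = 0/24 = 0
  <chi_5*chi_2, chi_3> = (1/24)[1*(3)*conj(2) + 6*(1)*conj(0) + 3*(-1)*conj(2) + 8*(0)*conj(-1) + 6*(-1)*conj(0)]
      = (1/24)[(6) + (0) + (-6) + (0) + (0)] = 0/24 = 0
  <chi_5*chi_2, chi_4> = (1/24)[1*(3)*conj(3) + 6*(1)*conj(1) + 3*(-1)*conj(-1) + 8*(0)*conj(0) + 6*(-1)*conj(-1)]
      = (1/24)[(9) + (6) + (3) + (0) + (6)] = 24/24 = 1
  <chi_5*chi_2, chi_5> = (1/24)[1*(3)*conj(3) + 6*(1)*conj(-1) + 3*(-1)*conj(-1) + 8*(0)*conj(0) + 6*(-1)*conj(1)]
      = (1/24)[(9) + (-6) + (3) + (0) + (-6)] = 0/24 = 0
Hence the multiplicities are chi_4: 1. Dimension check: dim(chi_5)*dim(chi_2) = 3*1 = 3 and sum (mult * dim) = 1*3 = 3.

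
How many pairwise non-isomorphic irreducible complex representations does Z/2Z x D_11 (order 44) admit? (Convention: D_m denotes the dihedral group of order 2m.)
14

The number of irreducible complex representations of a finite group equals its number of conjugacy classes. For a direct product, #classes(G x H) = #classes(G) * #classes(H). Z/2Z has 2 classes (abelian), D_11 has 7 classes, so 2 * 7 = 14, so Z/2Z x D_11 (order 44) has exactly 14 irreducible complex representations.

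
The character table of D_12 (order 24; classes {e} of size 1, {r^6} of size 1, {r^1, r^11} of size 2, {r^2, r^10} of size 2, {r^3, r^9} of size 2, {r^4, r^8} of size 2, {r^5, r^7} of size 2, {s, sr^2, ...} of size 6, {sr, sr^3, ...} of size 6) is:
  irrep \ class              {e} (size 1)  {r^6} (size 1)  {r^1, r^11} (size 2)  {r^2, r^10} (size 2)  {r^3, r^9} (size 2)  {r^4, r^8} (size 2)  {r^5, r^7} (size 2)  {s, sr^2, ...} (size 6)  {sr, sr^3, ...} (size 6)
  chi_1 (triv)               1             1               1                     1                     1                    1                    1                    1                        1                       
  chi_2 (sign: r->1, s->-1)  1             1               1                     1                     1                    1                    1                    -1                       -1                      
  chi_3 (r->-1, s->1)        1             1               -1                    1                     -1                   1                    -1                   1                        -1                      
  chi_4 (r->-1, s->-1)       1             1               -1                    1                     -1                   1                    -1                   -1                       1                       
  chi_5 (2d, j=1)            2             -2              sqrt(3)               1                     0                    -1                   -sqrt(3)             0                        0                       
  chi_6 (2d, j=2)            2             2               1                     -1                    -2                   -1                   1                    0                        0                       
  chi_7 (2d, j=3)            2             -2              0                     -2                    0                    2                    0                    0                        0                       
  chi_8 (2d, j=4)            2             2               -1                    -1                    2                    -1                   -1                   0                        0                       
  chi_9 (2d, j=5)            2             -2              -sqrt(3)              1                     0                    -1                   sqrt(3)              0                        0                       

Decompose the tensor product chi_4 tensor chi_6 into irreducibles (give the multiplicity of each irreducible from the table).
chi_4 tensor chi_6 = chi_8 (all other irreducibles have multiplicity 0).

Derivation: The character of a tensor product is the pointwise product (chi_4 * chi_6)(C) = chi_4(C) * chi_6(C):
  {e}: (1)*(2), {r^6}: (1)*(2), {r^1, r^11}: (-1)*(1), {r^2, r^10}: (1)*(-1), {r^3, r^9}: (-1)*(-2), {r^4, r^8}: (1)*(-1), {r^5, r^7}: (-1)*(1), {s, sr^2, ...}: (-1)*(0), {sr, sr^3, ...}: (1)*(0)
so (chi_4 * chi_6) takes values
  {e} -> 2, {r^6} -> 2, {r^1, r^11} -> -1, {r^2, r^10} -> -1, {r^3, r^9} -> 2, {r^4, r^8} -> -1, {r^5, r^7} -> -1, {s, sr^2, ...} -> 0, {sr, sr^3, ...} -> 0.
Now take the inner product of this character with each irreducible chi from the table, <chi_4*chi_6, chi> = (1/24) sum_C |C| (chi_4*chi_6)(C) conj(chi(C)):
  <chi_4*chi_6, chi_1> = (1/24)[1*(2)*conj(1) + 1*(2)*conj(1) + 2*(-1)*conj(1) + 2*(-1)*conj(1) + 2*(2)*conj(1) + 2*(-1)*conj(1) + 2*(-1)*conj(1) + 6*(0)*conj(1) + 6*(0)*conj(1)]
      = (1/24)[(2) + (2) + (-2) + (-2) + (4) + (-2) + (-2) + (0) + (0)] = 0/24 = 0
  <chi_4*chi_6, chi_2> = (1/24)[1*(2)*conj(1) + 1*(2)*conj(1) + 2*(-1)*conj(1) + 2*(-1)*conj(1) + 2*(2)*conj(1) + 2*(-1)*conj(1) + 2*(-1)*conj(1) + 6*(0)*conj(-1) + 6*(0)*conj(-1)]
      = (1/24)[(2) + (2) + (-2) + (-2) + (4) + (-2) + (-2) + (0) + (0)] = 0/24 = 0
  <chi_4*chi_6, chi_3> = (1/24)[1*(2)*conj(1) + 1*(2)*conj(1) + 2*(-1)*conj(-1) + 2*(-1)*conj(1) + 2*(2)*conj(-1) + 2*(-1)*conj(1) + 2*(-1)*conj(-1) + 6*(0)*conj(1) + 6*(0)*conj(-1)]
      = (1/24)[(2) + (2) + (2) + (-2) + (-4) + (-2) + (2) + (0) + (0)] = 0/24 = 0
  <chi_4*chi_6, chi_4> = (1/24)[1*(2)*conj(1) + 1*(2)*conj(1) + 2*(-1)*conj(-1) + 2*(-1)*conj(1) + 2*(2)*conj(-1) + 2*(-1)*conj(1) + 2*(-1)*conj(-1) + 6*(0)*conj(-1) + 6*(0)*conj(1)]
      = (1/24)[(2) + (2) + (2) + (-2) + (-4) + (-2) + (2) + (0) + (0)] = 0/24 = 0
  <chi_4*chi_6, chi_5> = (1/24)[1*(2)*conj(2) + 1*(2)*conj(-2) + 2*(-1)*conj(sqrt(3)) + 2*(-1)*conj(1) + 2*(2)*conj(0) + 2*(-1)*conj(-1) + 2*(-1)*conj(-sqrt(3)) + 6*(0)*conj(0) + 6*(0)*conj(0)]
      = (1/24)[(4) + (-4) + (-2*sqrt(3)) + (-2) + (0) + (2) + (2*sqrt(3)) + (0) + (0)] = 0/24 = 0
  <chi_4*chi_6, chi_6> = (1/24)[1*(2)*conj(2) + 1*(2)*conj(2) + 2*(-1)*conj(1) + 2*(-1)*conj(-1) + 2*(2)*conj(-2) + 2*(-1)*conj(-1) + 2*(-1)*conj(1) + 6*(0)*conj(0) + 6*(0)*conj(0)]
      = (1/24)[(4) + (4) + (-2) + (2) + (-8) + (2) + (-2) + (0) + (0)] = 0/24 = 0
  <chi_4*chi_6, chi_7> = (1/24)[1*(2)*conj(2) + 1*(2)*conj(-2) + 2*(-1)*conj(0) + 2*(-1)*conj(-2) + 2*(2)*conj(0) + 2*(-1)*conj(2) + 2*(-1)*conj(0) + 6*(0)*conj(0) + 6*(0)*conj(0)]
      = (1/24)[(4) + (-4) + (0) + (4) + (0) + (-4) + (0) + (0) + (0)] = 0/24 = 0
  <chi_4*chi_6, chi_8> = (1/24)[1*(2)*conj(2) + 1*(2)*conj(2) + 2*(-1)*conj(-1) + 2*(-1)*conj(-1) + 2*(2)*conj(2) + 2*(-1)*conj(-1) + 2*(-1)*conj(-1) + 6*(0)*conj(0) + 6*(0)*conj(0)]
      = (1/24)[(4) + (4) + (2) + (2) + (8) + (2) + (2) + (0) + (0)] = 24/24 = 1
  <chi_4*chi_6, chi_9> = (1/24)[1*(2)*conj(2) + 1*(2)*conj(-2) + 2*(-1)*conj(-sqrt(3)) + 2*(-1)*conj(1) + 2*(2)*conj(0) + 2*(-1)*conj(-1) + 2*(-1)*conj(sqrt(3)) + 6*(0)*conj(0) + 6*(0)*conj(0)]
      = (1/24)[(4) + (-4) + (2*sqrt(3)) + (-2) + (0) + (2) + (-2*sqrt(3)) + (0) + (0)] = 0/24 = 0
Hence the multiplicities are chi_8: 1. Dimension check: dim(chi_4)*dim(chi_6) = 1*2 = 2 and sum (mult * dim) = 1*2 = 2.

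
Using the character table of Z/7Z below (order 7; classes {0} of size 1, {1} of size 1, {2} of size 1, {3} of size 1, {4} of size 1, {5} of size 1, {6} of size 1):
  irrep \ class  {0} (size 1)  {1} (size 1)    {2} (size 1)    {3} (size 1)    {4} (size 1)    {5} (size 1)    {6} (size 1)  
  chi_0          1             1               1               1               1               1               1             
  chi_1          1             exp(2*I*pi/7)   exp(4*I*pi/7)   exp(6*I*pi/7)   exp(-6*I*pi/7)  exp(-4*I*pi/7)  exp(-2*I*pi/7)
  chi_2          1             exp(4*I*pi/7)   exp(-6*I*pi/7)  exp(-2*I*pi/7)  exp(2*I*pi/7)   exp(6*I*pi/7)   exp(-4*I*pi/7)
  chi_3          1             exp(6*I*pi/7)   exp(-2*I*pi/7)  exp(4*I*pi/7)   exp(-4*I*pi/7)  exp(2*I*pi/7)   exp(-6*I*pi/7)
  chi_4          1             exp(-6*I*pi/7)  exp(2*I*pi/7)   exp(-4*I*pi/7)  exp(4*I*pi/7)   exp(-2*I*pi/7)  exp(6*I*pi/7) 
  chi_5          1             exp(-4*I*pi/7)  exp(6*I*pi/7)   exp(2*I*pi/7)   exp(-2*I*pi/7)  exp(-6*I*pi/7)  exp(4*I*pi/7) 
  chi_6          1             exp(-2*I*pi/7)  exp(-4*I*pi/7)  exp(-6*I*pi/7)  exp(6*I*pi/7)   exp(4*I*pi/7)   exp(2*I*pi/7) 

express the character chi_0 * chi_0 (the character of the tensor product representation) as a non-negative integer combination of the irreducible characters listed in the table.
chi_0 tensor chi_0 = chi_0 (all other irreducibles have multiplicity 0).

Derivation: The character of a tensor product is the pointwise product (chi_0 * chi_0)(C) = chi_0(C) * chi_0(C):
  {0}: (1)*(1), {1}: (1)*(1), {2}: (1)*(1), {3}: (1)*(1), {4}: (1)*(1), {5}: (1)*(1), {6}: (1)*(1)
so (chi_0 * chi_0) takes values
  {0} -> 1, {1} -> 1, {2} -> 1, {3} -> 1, {4} -> 1, {5} -> 1, {6} -> 1.
Now take the inner product of this character with each irreducible chi from the table, <chi_0*chi_0, chi> = (1/7) sum_C |C| (chi_0*chi_0)(C) conj(chi(C)):
  <chi_0*chi_0, chi_0> = (1/7)[1*(1)*conj(1) + 1*(1)*conj(1) + 1*(1)*conj(1) + 1*(1)*conj(1) + 1*(1)*conj(1) + 1*(1)*conj(1) + 1*(1)*conj(1)]
      = (1/7)[(1) + (1) + (1) + (1) + (1) + (1) + (1)] = 7/7 = 1
  <chi_0*chi_0, chi_1> = (1/7)[1*(1)*conj(1) + 1*(1)*conj(exp(2*I*pi/7)) + 1*(1)*conj(exp(4*I*pi/7)) + 1*(1)*conj(exp(6*I*pi/7)) + 1*(1)*conj(exp(-6*I*pi/7)) + 1*(1)*conj(exp(-4*I*pi/7)) + 1*(1)*conj(exp(-2*I*pi/7))]
      = (1/7)[(1) + (exp(-2*I*pi/7)) + (exp(-4*I*pi/7)) + (exp(-6*I*pi/7)) + (exp(6*I*pi/7)) + (exp(4*I*pi/7)) + (exp(2*I*pi/7))] = 0/7 = 0
  <chi_0*chi_0, chi_2> = (1/7)[1*(1)*conj(1) + 1*(1)*conj(exp(4*I*pi/7)) + 1*(1)*conj(exp(-6*I*pi/7)) + 1*(1)*conj(exp(-2*I*pi/7)) + 1*(1)*conj(exp(2*I*pi/7)) + 1*(1)*conj(exp(6*I*pi/7)) + 1*(1)*conj(exp(-4*I*pi/7))]
      = (1/7)[(1) + (exp(-4*I*pi/7)) + (exp(6*I*pi/7)) + (exp(2*I*pi/7)) + (exp(-2*I*pi/7)) + (exp(-6*I*pi/7)) + (exp(4*I*pi/7))] = 0/7 = 0
  <chi_0*chi_0, chi_3> = (1/7)[1*(1)*conj(1) + 1*(1)*conj(exp(6*I*pi/7)) + 1*(1)*conj(exp(-2*I*pi/7)) + 1*(1)*conj(exp(4*I*pi/7)) + 1*(1)*conj(exp(-4*I*pi/7)) + 1*(1)*conj(exp(2*I*pi/7)) + 1*(1)*conj(exp(-6*I*pi/7))]
      = (1/7)[(1) + (exp(-6*I*pi/7)) + (exp(2*I*pi/7)) + (exp(-4*I*pi/7)) + (exp(4*I*pi/7)) + (exp(-2*I*pi/7)) + (exp(6*I*pi/7))] = 0/7 = 0
  <chi_0*chi_0, chi_4> = (1/7)[1*(1)*conj(1) + 1*(1)*conj(exp(-6*I*pi/7)) + 1*(1)*conj(exp(2*I*pi/7)) + 1*(1)*conj(exp(-4*I*pi/7)) + 1*(1)*conj(exp(4*I*pi/7)) + 1*(1)*conj(exp(-2*I*pi/7)) + 1*(1)*conj(exp(6*I*pi/7))]
      = (1/7)[(1) + (exp(6*I*pi/7)) + (exp(-2*I*pi/7)) + (exp(4*I*pi/7)) + (exp(-4*I*pi/7)) + (exp(2*I*pi/7)) + (exp(-6*I*pi/7))] = 0/7 = 0
  <chi_0*chi_0, chi_5> = (1/7)[1*(1)*conj(1) + 1*(1)*conj(exp(-4*I*pi/7)) + 1*(1)*conj(exp(6*I*pi/7)) + 1*(1)*conj(exp(2*I*pi/7)) + 1*(1)*conj(exp(-2*I*pi/7)) + 1*(1)*conj(exp(-6*I*pi/7)) + 1*(1)*conj(exp(4*I*pi/7))]
      = (1/7)[(1) + (exp(4*I*pi/7)) + (exp(-6*I*pi/7)) + (exp(-2*I*pi/7)) + (exp(2*I*pi/7)) + (exp(6*I*pi/7)) + (exp(-4*I*pi/7))] = 0/7 = 0
  <chi_0*chi_0, chi_6> = (1/7)[1*(1)*conj(1) + 1*(1)*conj(exp(-2*I*pi/7)) + 1*(1)*conj(exp(-4*I*pi/7)) + 1*(1)*conj(exp(-6*I*pi/7)) + 1*(1)*conj(exp(6*I*pi/7)) + 1*(1)*conj(exp(4*I*pi/7)) + 1*(1)*conj(exp(2*I*pi/7))]
      = (1/7)[(1) + (exp(2*I*pi/7)) + (exp(4*I*pi/7)) + (exp(6*I*pi/7)) + (exp(-6*I*pi/7)) + (exp(-4*I*pi/7)) + (exp(-2*I*pi/7))] = 0/7 = 0
(Exp terms are combined using exp(i*s)*conj(exp(i*t)) = exp(i*(s-t)), and sums of them are collapsed using the identity that for every m > 1 the m distinct m-th roots of unity sum to 0, e.g. 1 + exp(2*I*pi/3) + exp(-2*I*pi/3) = 0.)
Hence the multiplicities are chi_0: 1. Dimension check: dim(chi_0)*dim(chi_0) = 1*1 = 1 and sum (mult * dim) = 1*1 = 1.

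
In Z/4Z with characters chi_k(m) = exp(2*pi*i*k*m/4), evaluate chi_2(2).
chi_2(2) = zeta_4^4 = 1

Derivation: chi_2(2) = zeta_4^(2*2) = zeta_4^4. Since zeta_4^4 = 1, this equals zeta_4^0 = exp(2*pi*i*0/4) = 1.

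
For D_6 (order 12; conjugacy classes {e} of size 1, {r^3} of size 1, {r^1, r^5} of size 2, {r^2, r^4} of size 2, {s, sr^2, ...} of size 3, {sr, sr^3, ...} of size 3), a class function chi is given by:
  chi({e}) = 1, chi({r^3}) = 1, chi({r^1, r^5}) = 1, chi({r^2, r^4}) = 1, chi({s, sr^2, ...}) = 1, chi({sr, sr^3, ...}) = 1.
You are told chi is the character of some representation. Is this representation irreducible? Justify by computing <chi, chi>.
Irreducible: <chi, chi> = 1.

Proof sketch: <chi, chi> = (1/|G|) sum_C |C| * |chi(C)|^2 = (1/12)[1*|1|^2 + 1*|1|^2 + 2*|1|^2 + 2*|1|^2 + 3*|1|^2 + 3*|1|^2]
  = (1/12)[(1) + (1) + (2) + (2) + (3) + (3)] = 12/12 = 1.
A character is irreducible iff <chi, chi> = 1, so this representation is irreducible.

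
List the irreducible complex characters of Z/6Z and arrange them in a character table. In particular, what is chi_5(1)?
Character table of Z/6Z (irreps indexed chi_0,...,chi_5 with chi_k(m) = zeta_6^(k*m), zeta_6 = exp(2*pi*i/6)):
  irrep \ class  {0} (size 1)  {1} (size 1)    {2} (size 1)    {3} (size 1)  {4} (size 1)    {5} (size 1)  
  chi_0          1             1               1               1             1               1             
  chi_1          1             exp(I*pi/3)     exp(2*I*pi/3)   -1            exp(-2*I*pi/3)  exp(-I*pi/3)  
  chi_2          1             exp(2*I*pi/3)   exp(-2*I*pi/3)  1             exp(2*I*pi/3)   exp(-2*I*pi/3)
  chi_3          1             -1              1               -1            1               -1            
  chi_4          1             exp(-2*I*pi/3)  exp(2*I*pi/3)   1             exp(-2*I*pi/3)  exp(2*I*pi/3) 
  chi_5          1             exp(-I*pi/3)    exp(-2*I*pi/3)  -1            exp(2*I*pi/3)   exp(I*pi/3)   

Spot check: chi_5(1) = zeta_6^(5*1) = zeta_6^5 = exp(-I*pi/3).

Z/6Z is abelian, so all 6 irreducible complex representations are 1-dimensional. They are given by chi_k(m) = zeta_6^(k*m) for k = 0,...,5. Row orthogonality: sum_m chi_k(m) conj(chi_l(m)) = 6 * [k = l].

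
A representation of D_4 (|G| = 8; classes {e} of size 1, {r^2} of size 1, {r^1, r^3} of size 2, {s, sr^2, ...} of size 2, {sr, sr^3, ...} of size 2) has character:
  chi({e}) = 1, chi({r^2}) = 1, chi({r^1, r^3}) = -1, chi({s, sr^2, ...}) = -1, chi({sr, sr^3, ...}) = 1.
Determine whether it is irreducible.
Irreducible: <chi, chi> = 1.

<chi, chi> = (1/|G|) sum_C |C| * |chi(C)|^2 = (1/8)[1*|1|^2 + 1*|1|^2 + 2*|-1|^2 + 2*|-1|^2 + 2*|1|^2]
  = (1/8)[(1) + (1) + (2) + (2) + (2)] = 8/8 = 1.
A character is irreducible iff <chi, chi> = 1, so this representation is irreducible.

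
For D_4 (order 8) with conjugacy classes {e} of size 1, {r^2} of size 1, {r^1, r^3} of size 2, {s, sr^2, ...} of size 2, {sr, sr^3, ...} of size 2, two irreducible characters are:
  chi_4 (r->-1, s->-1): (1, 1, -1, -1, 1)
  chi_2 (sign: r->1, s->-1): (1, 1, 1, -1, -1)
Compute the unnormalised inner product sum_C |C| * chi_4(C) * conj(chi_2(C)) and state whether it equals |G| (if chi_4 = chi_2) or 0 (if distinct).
Sum = 0; so <chi_4, chi_2> = 0 (distinct irreducibles are orthogonal).

Details: Compute term by term over conjugacy classes (|C| * chi_4(C) * conj(chi_2(C))):
  1*(1)*conj(1) + 1*(1)*conj(1) + 2*(-1)*conj(1) + 2*(-1)*conj(-1) + 2*(1)*conj(-1)
  = (1) + (1) + (-2) + (2) + (-2)
  = 0.
Dividing by |G| = 8 gives 0/8 = 0, matching the row-orthogonality relation <chi_4, chi_2> = [chi_4 = chi_2].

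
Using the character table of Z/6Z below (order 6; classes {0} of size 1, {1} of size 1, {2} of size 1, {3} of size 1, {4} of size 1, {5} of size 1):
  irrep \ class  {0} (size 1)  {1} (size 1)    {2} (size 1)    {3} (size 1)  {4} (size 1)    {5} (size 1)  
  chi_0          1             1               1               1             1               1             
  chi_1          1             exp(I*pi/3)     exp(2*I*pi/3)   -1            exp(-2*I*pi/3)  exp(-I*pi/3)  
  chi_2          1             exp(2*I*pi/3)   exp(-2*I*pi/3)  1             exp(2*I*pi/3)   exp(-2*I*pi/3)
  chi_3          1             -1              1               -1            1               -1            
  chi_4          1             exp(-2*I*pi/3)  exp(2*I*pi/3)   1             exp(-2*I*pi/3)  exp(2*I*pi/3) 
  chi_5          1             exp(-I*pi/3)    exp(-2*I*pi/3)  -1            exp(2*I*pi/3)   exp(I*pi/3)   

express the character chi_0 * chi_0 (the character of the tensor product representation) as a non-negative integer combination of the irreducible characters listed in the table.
chi_0 tensor chi_0 = chi_0 (all other irreducibles have multiplicity 0).

Solution. The character of a tensor product is the pointwise product (chi_0 * chi_0)(C) = chi_0(C) * chi_0(C):
  {0}: (1)*(1), {1}: (1)*(1), {2}: (1)*(1), {3}: (1)*(1), {4}: (1)*(1), {5}: (1)*(1)
so (chi_0 * chi_0) takes values
  {0} -> 1, {1} -> 1, {2} -> 1, {3} -> 1, {4} -> 1, {5} -> 1.
Now take the inner product of this character with each irreducible chi from the table, <chi_0*chi_0, chi> = (1/6) sum_C |C| (chi_0*chi_0)(C) conj(chi(C)):
  <chi_0*chi_0, chi_0> = (1/6)[1*(1)*conj(1) + 1*(1)*conj(1) + 1*(1)*conj(1) + 1*(1)*conj(1) + 1*(1)*conj(1) + 1*(1)*conj(1)]
      = (1/6)[(1) + (1) + (1) + (1) + (1) + (1)] = 6/6 = 1
  <chi_0*chi_0, chi_1> = (1/6)[1*(1)*conj(1) + 1*(1)*conj(exp(I*pi/3)) + 1*(1)*conj(exp(2*I*pi/3)) + 1*(1)*conj(-1) + 1*(1)*conj(exp(-2*I*pi/3)) + 1*(1)*conj(exp(-I*pi/3))]
      = (1/6)[(1) + (exp(-I*pi/3)) + (exp(-2*I*pi/3)) + (-1) + (exp(2*I*pi/3)) + (exp(I*pi/3))] = 0/6 = 0
  <chi_0*chi_0, chi_2> = (1/6)[1*(1)*conj(1) + 1*(1)*conj(exp(2*I*pi/3)) + 1*(1)*conj(exp(-2*I*pi/3)) + 1*(1)*conj(1) + 1*(1)*conj(exp(2*I*pi/3)) + 1*(1)*conj(exp(-2*I*pi/3))]
      = (1/6)[(1) + (exp(-2*I*pi/3)) + (exp(2*I*pi/3)) + (1) + (exp(-2*I*pi/3)) + (exp(2*I*pi/3))] = 0/6 = 0
  <chi_0*chi_0, chi_3> = (1/6)[1*(1)*conj(1) + 1*(1)*conj(-1) + 1*(1)*conj(1) + 1*(1)*conj(-1) + 1*(1)*conj(1) + 1*(1)*conj(-1)]
      = (1/6)[(1) + (-1) + (1) + (-1) + (1) + (-1)] = 0/6 = 0
  <chi_0*chi_0, chi_4> = (1/6)[1*(1)*conj(1) + 1*(1)*conj(exp(-2*I*pi/3)) + 1*(1)*conj(exp(2*I*pi/3)) + 1*(1)*conj(1) + 1*(1)*conj(exp(-2*I*pi/3)) + 1*(1)*conj(exp(2*I*pi/3))]
      = (1/6)[(1) + (exp(2*I*pi/3)) + (exp(-2*I*pi/3)) + (1) + (exp(2*I*pi/3)) + (exp(-2*I*pi/3))] = 0/6 = 0
  <chi_0*chi_0, chi_5> = (1/6)[1*(1)*conj(1) + 1*(1)*conj(exp(-I*pi/3)) + 1*(1)*conj(exp(-2*I*pi/3)) + 1*(1)*conj(-1) + 1*(1)*conj(exp(2*I*pi/3)) + 1*(1)*conj(exp(I*pi/3))]
      = (1/6)[(1) + (exp(I*pi/3)) + (exp(2*I*pi/3)) + (-1) + (exp(-2*I*pi/3)) + (exp(-I*pi/3))] = 0/6 = 0
(Exp terms are combined using exp(i*s)*conj(exp(i*t)) = exp(i*(s-t)), and sums of them are collapsed using the identity that for every m > 1 the m distinct m-th roots of unity sum to 0, e.g. 1 + exp(2*I*pi/3) + exp(-2*I*pi/3) = 0.)
Hence the multiplicities are chi_0: 1. Dimension check: dim(chi_0)*dim(chi_0) = 1*1 = 1 and sum (mult * dim) = 1*1 = 1.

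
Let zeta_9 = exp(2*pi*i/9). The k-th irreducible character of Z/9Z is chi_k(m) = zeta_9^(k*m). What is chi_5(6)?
chi_5(6) = zeta_9^30 = exp(2*I*pi/3)

Working: chi_5(6) = zeta_9^(5*6) = zeta_9^30. Since zeta_9^9 = 1, this equals zeta_9^3 = exp(2*pi*i*3/9) = exp(2*I*pi/3).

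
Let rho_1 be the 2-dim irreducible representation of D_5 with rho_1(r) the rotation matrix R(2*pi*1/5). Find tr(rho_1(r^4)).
chi_{rho_1}(r^4) = 2*cos(2*pi*1*4/5) = -1/2 + sqrt(5)/2

Reasoning: rho_1(r^4) is rotation by angle 2*pi*1*4/5, whose trace is 2*cos(2*pi*1*4/5) = -1/2 + sqrt(5)/2.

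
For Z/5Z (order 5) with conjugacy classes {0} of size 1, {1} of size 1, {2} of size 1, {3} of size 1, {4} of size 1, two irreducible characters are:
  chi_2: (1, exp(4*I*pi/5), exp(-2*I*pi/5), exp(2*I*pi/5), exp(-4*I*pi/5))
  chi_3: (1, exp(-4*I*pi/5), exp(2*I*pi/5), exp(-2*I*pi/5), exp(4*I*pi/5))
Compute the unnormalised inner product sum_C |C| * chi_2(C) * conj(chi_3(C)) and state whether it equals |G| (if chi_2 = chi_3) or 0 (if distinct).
Sum = 0; so <chi_2, chi_3> = 0 (distinct irreducibles are orthogonal).

Working: Compute term by term over conjugacy classes (|C| * chi_2(C) * conj(chi_3(C))):
  1*(1)*conj(1) + 1*(exp(4*I*pi/5))*conj(exp(-4*I*pi/5)) + 1*(exp(-2*I*pi/5))*conj(exp(2*I*pi/5)) + 1*(exp(2*I*pi/5))*conj(exp(-2*I*pi/5)) + 1*(exp(-4*I*pi/5))*conj(exp(4*I*pi/5))
  = (1) + (exp(-2*I*pi/5)) + (exp(-4*I*pi/5)) + (exp(4*I*pi/5)) + (exp(2*I*pi/5))
  = 0.
(Exp terms are combined using exp(i*s)*conj(exp(i*t)) = exp(i*(s-t)), and sums of them are collapsed using the identity that for every m > 1 the m distinct m-th roots of unity sum to 0, e.g. 1 + exp(2*I*pi/3) + exp(-2*I*pi/3) = 0.)
Dividing by |G| = 5 gives 0/5 = 0, matching the row-orthogonality relation <chi_2, chi_3> = [chi_2 = chi_3].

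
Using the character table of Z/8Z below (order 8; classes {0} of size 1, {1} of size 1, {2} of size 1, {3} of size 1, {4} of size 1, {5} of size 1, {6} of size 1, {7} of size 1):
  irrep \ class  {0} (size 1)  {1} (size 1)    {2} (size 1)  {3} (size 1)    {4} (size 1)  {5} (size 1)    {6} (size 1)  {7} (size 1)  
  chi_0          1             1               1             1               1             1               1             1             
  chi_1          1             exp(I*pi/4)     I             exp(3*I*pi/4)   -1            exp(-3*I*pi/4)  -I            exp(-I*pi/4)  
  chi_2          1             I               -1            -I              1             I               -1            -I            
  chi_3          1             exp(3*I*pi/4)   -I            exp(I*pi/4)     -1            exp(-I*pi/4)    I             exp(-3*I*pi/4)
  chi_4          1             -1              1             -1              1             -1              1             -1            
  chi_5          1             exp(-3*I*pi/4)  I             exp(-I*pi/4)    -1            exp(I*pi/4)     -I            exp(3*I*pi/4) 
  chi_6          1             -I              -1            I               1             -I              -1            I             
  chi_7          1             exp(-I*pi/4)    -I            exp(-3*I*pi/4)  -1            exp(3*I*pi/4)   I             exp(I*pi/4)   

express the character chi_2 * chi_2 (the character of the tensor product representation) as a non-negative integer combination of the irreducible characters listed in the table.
chi_2 tensor chi_2 = chi_4 (all other irreducibles have multiplicity 0).

Solution. The character of a tensor product is the pointwise product (chi_2 * chi_2)(C) = chi_2(C) * chi_2(C):
  {0}: (1)*(1), {1}: (I)*(I), {2}: (-1)*(-1), {3}: (-I)*(-I), {4}: (1)*(1), {5}: (I)*(I), {6}: (-1)*(-1), {7}: (-I)*(-I)
so (chi_2 * chi_2) takes values
  {0} -> 1, {1} -> -1, {2} -> 1, {3} -> -1, {4} -> 1, {5} -> -1, {6} -> 1, {7} -> -1.
Now take the inner product of this character with each irreducible chi from the table, <chi_2*chi_2, chi> = (1/8) sum_C |C| (chi_2*chi_2)(C) conj(chi(C)):
  <chi_2*chi_2, chi_0> = (1/8)[1*(1)*conj(1) + 1*(-1)*conj(1) + 1*(1)*conj(1) + 1*(-1)*conj(1) + 1*(1)*conj(1) + 1*(-1)*conj(1) + 1*(1)*conj(1) + 1*(-1)*conj(1)]
      = (1/8)[(1) + (-1) + (1) + (-1) + (1) + (-1) + (1) + (-1)] = 0/8 = 0
  <chi_2*chi_2, chi_1> = (1/8)[1*(1)*conj(1) + 1*(-1)*conj(exp(I*pi/4)) + 1*(1)*conj(I) + 1*(-1)*conj(exp(3*I*pi/4)) + 1*(1)*conj(-1) + 1*(-1)*conj(exp(-3*I*pi/4)) + 1*(1)*conj(-I) + 1*(-1)*conj(exp(-I*pi/4))]
      = (1/8)[(1) + (-exp(-I*pi/4)) + (-I) + (-exp(-3*I*pi/4)) + (-1) + (-exp(3*I*pi/4)) + (I) + (-exp(I*pi/4))] = 0/8 = 0
  <chi_2*chi_2, chi_2> = (1/8)[1*(1)*conj(1) + 1*(-1)*conj(I) + 1*(1)*conj(-1) + 1*(-1)*conj(-I) + 1*(1)*conj(1) + 1*(-1)*conj(I) + 1*(1)*conj(-1) + 1*(-1)*conj(-I)]
      = (1/8)[(1) + (I) + (-1) + (-I) + (1) + (I) + (-1) + (-I)] = 0/8 = 0
  <chi_2*chi_2, chi_3> = (1/8)[1*(1)*conj(1) + 1*(-1)*conj(exp(3*I*pi/4)) + 1*(1)*conj(-I) + 1*(-1)*conj(exp(I*pi/4)) + 1*(1)*conj(-1) + 1*(-1)*conj(exp(-I*pi/4)) + 1*(1)*conj(I) + 1*(-1)*conj(exp(-3*I*pi/4))]
      = (1/8)[(1) + (-exp(-3*I*pi/4)) + (I) + (-exp(-I*pi/4)) + (-1) + (-exp(I*pi/4)) + (-I) + (-exp(3*I*pi/4))] = 0/8 = 0
  <chi_2*chi_2, chi_4> = (1/8)[1*(1)*conj(1) + 1*(-1)*conj(-1) + 1*(1)*conj(1) + 1*(-1)*conj(-1) + 1*(1)*conj(1) + 1*(-1)*conj(-1) + 1*(1)*conj(1) + 1*(-1)*conj(-1)]
      = (1/8)[(1) + (1) + (1) + (1) + (1) + (1) + (1) + (1)] = 8/8 = 1
  <chi_2*chi_2, chi_5> = (1/8)[1*(1)*conj(1) + 1*(-1)*conj(exp(-3*I*pi/4)) + 1*(1)*conj(I) + 1*(-1)*conj(exp(-I*pi/4)) + 1*(1)*conj(-1) + 1*(-1)*conj(exp(I*pi/4)) + 1*(1)*conj(-I) + 1*(-1)*conj(exp(3*I*pi/4))]
      = (1/8)[(1) + (-exp(3*I*pi/4)) + (-I) + (-exp(I*pi/4)) + (-1) + (-exp(-I*pi/4)) + (I) + (-exp(-3*I*pi/4))] = 0/8 = 0
  <chi_2*chi_2, chi_6> = (1/8)[1*(1)*conj(1) + 1*(-1)*conj(-I) + 1*(1)*conj(-1) + 1*(-1)*conj(I) + 1*(1)*conj(1) + 1*(-1)*conj(-I) + 1*(1)*conj(-1) + 1*(-1)*conj(I)]
      = (1/8)[(1) + (-I) + (-1) + (I) + (1) + (-I) + (-1) + (I)] = 0/8 = 0
  <chi_2*chi_2, chi_7> = (1/8)[1*(1)*conj(1) + 1*(-1)*conj(exp(-I*pi/4)) + 1*(1)*conj(-I) + 1*(-1)*conj(exp(-3*I*pi/4)) + 1*(1)*conj(-1) + 1*(-1)*conj(exp(3*I*pi/4)) + 1*(1)*conj(I) + 1*(-1)*conj(exp(I*pi/4))]
      = (1/8)[(1) + (-exp(I*pi/4)) + (I) + (-exp(3*I*pi/4)) + (-1) + (-exp(-3*I*pi/4)) + (-I) + (-exp(-I*pi/4))] = 0/8 = 0
(Exp terms are combined using exp(i*s)*conj(exp(i*t)) = exp(i*(s-t)), and sums of them are collapsed using the identity that for every m > 1 the m distinct m-th roots of unity sum to 0, e.g. 1 + exp(2*I*pi/3) + exp(-2*I*pi/3) = 0.)
Hence the multiplicities are chi_4: 1. Dimension check: dim(chi_2)*dim(chi_2) = 1*1 = 1 and sum (mult * dim) = 1*1 = 1.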